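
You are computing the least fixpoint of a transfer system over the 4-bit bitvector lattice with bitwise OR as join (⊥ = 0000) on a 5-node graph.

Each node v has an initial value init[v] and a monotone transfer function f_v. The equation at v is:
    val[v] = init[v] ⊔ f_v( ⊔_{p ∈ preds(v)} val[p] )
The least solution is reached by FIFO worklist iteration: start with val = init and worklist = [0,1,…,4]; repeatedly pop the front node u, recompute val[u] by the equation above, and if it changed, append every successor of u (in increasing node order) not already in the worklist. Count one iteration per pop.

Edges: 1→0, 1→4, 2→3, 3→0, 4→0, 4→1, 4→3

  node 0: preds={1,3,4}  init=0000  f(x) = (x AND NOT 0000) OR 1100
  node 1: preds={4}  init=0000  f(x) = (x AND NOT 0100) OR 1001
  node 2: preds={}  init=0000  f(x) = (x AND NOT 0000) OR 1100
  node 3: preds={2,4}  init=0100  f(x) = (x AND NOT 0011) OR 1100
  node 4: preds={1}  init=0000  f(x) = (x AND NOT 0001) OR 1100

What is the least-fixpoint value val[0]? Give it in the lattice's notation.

Worklist (8 pops):
  #1 pop 0: in=0100 → 1100 (was 0000); enqueue []
  #2 pop 1: in=0000 → 1001 (was 0000); enqueue [0]
  #3 pop 2: in=0000 → 1100 (was 0000); enqueue []
  #4 pop 3: in=1100 → 1100 (was 0100); enqueue []
  #5 pop 4: in=1001 → 1100 (was 0000); enqueue [1,3]
  #6 pop 0: in=1101 → 1101 (was 1100); enqueue []
  #7 pop 1: in=1100 → 1001 (no change)
  #8 pop 3: in=1100 → 1100 (no change)

Fixpoint:
  val[0] = 1101
  val[1] = 1001
  val[2] = 1100
  val[3] = 1100
  val[4] = 1100

1101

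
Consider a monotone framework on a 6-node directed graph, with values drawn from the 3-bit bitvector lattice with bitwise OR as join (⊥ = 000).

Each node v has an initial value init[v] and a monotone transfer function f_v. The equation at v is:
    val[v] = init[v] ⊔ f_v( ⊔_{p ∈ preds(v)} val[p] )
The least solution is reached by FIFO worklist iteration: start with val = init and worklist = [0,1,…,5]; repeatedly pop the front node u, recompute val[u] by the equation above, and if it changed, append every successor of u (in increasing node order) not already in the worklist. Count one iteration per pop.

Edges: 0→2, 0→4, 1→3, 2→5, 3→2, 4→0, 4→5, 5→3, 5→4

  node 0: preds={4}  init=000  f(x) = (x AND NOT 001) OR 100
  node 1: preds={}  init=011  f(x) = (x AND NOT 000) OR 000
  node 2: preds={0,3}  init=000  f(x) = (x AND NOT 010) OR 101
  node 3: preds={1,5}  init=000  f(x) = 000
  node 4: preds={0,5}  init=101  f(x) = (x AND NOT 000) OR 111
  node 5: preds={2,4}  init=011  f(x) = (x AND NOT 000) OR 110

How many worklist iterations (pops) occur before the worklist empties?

10

Trace (10 dequeues):
  [1] u=0 | in 101 | out 100 | prev 000 | push {}
  [2] u=1 | in 000 | out 011 | ==
  [3] u=2 | in 100 | out 101 | prev 000 | push {}
  [4] u=3 | in 011 | out 000 | ==
  [5] u=4 | in 111 | out 111 | prev 101 | push {0}
  [6] u=5 | in 111 | out 111 | prev 011 | push {3,4}
  [7] u=0 | in 111 | out 110 | prev 100 | push {2}
  [8] u=3 | in 111 | out 000 | ==
  [9] u=4 | in 111 | out 111 | ==
  [10] u=2 | in 110 | out 101 | ==

Converged values:
  [0] 110
  [1] 011
  [2] 101
  [3] 000
  [4] 111
  [5] 111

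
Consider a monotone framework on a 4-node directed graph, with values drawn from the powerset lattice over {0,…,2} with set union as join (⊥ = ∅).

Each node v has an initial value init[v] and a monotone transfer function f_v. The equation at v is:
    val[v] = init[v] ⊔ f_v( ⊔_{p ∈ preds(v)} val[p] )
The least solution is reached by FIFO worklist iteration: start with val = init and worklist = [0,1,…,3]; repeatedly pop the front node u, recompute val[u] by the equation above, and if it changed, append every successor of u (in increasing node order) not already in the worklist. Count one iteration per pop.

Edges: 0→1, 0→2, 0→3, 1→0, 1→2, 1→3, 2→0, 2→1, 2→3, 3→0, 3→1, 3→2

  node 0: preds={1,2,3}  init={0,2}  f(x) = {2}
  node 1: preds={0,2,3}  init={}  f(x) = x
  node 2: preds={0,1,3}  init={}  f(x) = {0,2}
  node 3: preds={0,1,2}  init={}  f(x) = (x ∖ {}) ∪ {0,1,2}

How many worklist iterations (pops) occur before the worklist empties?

Trace (9 dequeues):
  [1] u=0 | in {} | out {0,2} | ==
  [2] u=1 | in {0,2} | out {0,2} | prev {} | push {0}
  [3] u=2 | in {0,2} | out {0,2} | prev {} | push {1}
  [4] u=3 | in {0,2} | out {0,1,2} | prev {} | push {2}
  [5] u=0 | in {0,1,2} | out {0,2} | ==
  [6] u=1 | in {0,1,2} | out {0,1,2} | prev {0,2} | push {0,3}
  [7] u=2 | in {0,1,2} | out {0,2} | ==
  [8] u=0 | in {0,1,2} | out {0,2} | ==
  [9] u=3 | in {0,1,2} | out {0,1,2} | ==

Converged values:
  [0] {0,2}
  [1] {0,1,2}
  [2] {0,2}
  [3] {0,1,2}

9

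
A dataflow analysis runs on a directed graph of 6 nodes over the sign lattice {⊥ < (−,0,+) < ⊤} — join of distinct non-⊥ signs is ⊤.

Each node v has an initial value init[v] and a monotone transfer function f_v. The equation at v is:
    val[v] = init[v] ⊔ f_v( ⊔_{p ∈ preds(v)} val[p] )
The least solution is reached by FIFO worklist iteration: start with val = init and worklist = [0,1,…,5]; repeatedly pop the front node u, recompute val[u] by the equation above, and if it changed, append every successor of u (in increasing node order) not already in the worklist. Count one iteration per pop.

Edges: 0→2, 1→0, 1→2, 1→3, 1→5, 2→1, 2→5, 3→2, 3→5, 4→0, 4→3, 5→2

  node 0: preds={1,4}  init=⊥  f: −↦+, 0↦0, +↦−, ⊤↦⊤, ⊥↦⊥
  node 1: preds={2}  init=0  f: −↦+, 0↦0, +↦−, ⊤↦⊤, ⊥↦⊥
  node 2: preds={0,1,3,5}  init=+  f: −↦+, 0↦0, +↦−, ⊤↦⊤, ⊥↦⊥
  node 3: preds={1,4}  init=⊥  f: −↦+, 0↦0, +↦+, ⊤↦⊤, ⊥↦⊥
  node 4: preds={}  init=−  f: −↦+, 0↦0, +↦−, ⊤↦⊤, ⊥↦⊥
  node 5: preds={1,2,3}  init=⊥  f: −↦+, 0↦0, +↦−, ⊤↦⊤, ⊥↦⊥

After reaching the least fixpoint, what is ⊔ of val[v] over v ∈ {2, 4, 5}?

⊤

Worklist (9 pops):
  #1 pop 0: in=⊤ → ⊤ (was ⊥); enqueue []
  #2 pop 1: in=+ → ⊤ (was 0); enqueue [0]
  #3 pop 2: in=⊤ → ⊤ (was +); enqueue [1]
  #4 pop 3: in=⊤ → ⊤ (was ⊥); enqueue [2]
  #5 pop 4: in=⊥ → − (no change)
  #6 pop 5: in=⊤ → ⊤ (was ⊥); enqueue []
  #7 pop 0: in=⊤ → ⊤ (no change)
  #8 pop 1: in=⊤ → ⊤ (no change)
  #9 pop 2: in=⊤ → ⊤ (no change)

Fixpoint:
  val[0] = ⊤
  val[1] = ⊤
  val[2] = ⊤
  val[3] = ⊤
  val[4] = −
  val[5] = ⊤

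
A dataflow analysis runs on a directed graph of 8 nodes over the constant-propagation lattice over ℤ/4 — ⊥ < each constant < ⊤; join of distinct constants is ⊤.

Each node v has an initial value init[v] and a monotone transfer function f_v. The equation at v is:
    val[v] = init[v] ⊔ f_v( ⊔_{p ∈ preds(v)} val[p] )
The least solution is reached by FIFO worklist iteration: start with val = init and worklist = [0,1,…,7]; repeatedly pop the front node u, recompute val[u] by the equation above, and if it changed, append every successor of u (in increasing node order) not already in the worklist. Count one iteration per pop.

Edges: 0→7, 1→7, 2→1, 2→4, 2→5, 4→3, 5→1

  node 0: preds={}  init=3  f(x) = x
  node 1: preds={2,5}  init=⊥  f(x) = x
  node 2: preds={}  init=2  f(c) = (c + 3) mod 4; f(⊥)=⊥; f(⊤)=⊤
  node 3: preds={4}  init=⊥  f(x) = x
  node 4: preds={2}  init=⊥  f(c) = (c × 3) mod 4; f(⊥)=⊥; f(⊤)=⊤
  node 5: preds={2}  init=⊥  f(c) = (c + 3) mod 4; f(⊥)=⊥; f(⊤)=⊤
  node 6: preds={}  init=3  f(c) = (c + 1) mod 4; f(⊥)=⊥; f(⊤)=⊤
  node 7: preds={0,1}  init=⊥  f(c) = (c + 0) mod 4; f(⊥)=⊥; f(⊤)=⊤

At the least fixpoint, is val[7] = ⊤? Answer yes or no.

Trace (11 dequeues):
  [1] u=0 | in ⊥ | out 3 | ==
  [2] u=1 | in 2 | out 2 | prev ⊥ | push {}
  [3] u=2 | in ⊥ | out 2 | ==
  [4] u=3 | in ⊥ | out ⊥ | ==
  [5] u=4 | in 2 | out 2 | prev ⊥ | push {3}
  [6] u=5 | in 2 | out 1 | prev ⊥ | push {1}
  [7] u=6 | in ⊥ | out 3 | ==
  [8] u=7 | in ⊤ | out ⊤ | prev ⊥ | push {}
  [9] u=3 | in 2 | out 2 | prev ⊥ | push {}
  [10] u=1 | in ⊤ | out ⊤ | prev 2 | push {7}
  [11] u=7 | in ⊤ | out ⊤ | ==

Converged values:
  [0] 3
  [1] ⊤
  [2] 2
  [3] 2
  [4] 2
  [5] 1
  [6] 3
  [7] ⊤

yes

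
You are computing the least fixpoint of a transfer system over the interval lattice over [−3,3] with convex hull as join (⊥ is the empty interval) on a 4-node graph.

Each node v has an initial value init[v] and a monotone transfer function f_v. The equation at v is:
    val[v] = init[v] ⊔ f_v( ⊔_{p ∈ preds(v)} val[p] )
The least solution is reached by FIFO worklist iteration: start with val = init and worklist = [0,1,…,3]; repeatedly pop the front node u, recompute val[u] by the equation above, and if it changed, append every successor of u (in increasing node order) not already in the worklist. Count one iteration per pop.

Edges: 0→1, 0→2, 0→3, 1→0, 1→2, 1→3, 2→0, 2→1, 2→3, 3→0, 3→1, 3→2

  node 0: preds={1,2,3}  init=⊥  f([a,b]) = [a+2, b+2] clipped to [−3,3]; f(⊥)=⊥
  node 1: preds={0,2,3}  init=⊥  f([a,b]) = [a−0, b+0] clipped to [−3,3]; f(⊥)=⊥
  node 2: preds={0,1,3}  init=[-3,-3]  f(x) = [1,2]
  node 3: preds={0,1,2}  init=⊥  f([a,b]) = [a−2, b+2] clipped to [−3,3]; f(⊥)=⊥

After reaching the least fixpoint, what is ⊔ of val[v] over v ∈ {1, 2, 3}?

[-3,3]

Worklist (9 pops):
  #1 pop 0: in=[-3,-3] → [-1,-1] (was ⊥); enqueue []
  #2 pop 1: in=[-3,-1] → [-3,-1] (was ⊥); enqueue [0]
  #3 pop 2: in=[-3,-1] → [-3,2] (was [-3,-3]); enqueue [1]
  #4 pop 3: in=[-3,2] → [-3,3] (was ⊥); enqueue [2]
  #5 pop 0: in=[-3,3] → [-1,3] (was [-1,-1]); enqueue [3]
  #6 pop 1: in=[-3,3] → [-3,3] (was [-3,-1]); enqueue [0]
  #7 pop 2: in=[-3,3] → [-3,2] (no change)
  #8 pop 3: in=[-3,3] → [-3,3] (no change)
  #9 pop 0: in=[-3,3] → [-1,3] (no change)

Fixpoint:
  val[0] = [-1,3]
  val[1] = [-3,3]
  val[2] = [-3,2]
  val[3] = [-3,3]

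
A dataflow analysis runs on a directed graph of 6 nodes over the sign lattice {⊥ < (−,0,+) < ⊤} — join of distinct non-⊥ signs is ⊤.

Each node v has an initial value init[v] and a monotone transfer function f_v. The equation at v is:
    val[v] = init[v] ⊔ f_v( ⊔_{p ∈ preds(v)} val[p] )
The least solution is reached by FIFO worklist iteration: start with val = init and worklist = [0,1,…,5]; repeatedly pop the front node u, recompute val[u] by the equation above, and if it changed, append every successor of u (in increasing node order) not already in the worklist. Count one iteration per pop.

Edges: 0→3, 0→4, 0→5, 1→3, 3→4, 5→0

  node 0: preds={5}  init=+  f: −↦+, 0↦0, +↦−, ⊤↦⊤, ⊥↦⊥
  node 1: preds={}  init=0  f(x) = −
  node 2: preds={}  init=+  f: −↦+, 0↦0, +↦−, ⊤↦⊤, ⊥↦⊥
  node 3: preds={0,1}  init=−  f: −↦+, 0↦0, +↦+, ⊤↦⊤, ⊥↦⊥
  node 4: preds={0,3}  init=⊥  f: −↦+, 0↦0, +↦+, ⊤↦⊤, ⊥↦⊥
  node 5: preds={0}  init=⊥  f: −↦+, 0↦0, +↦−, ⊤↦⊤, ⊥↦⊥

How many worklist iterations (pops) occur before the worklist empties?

Iteration log — 7 steps:
  step 1. node 0  ⊔preds=⊥  new=+  stable
  step 2. node 1  ⊔preds=⊥  new=⊤  old=0  +wl: 
  step 3. node 2  ⊔preds=⊥  new=+  stable
  step 4. node 3  ⊔preds=⊤  new=⊤  old=−  +wl: 
  step 5. node 4  ⊔preds=⊤  new=⊤  old=⊥  +wl: 
  step 6. node 5  ⊔preds=+  new=−  old=⊥  +wl: 0
  step 7. node 0  ⊔preds=−  new=+  stable

Least fixpoint reached:
  node 0: +
  node 1: ⊤
  node 2: +
  node 3: ⊤
  node 4: ⊤
  node 5: −

7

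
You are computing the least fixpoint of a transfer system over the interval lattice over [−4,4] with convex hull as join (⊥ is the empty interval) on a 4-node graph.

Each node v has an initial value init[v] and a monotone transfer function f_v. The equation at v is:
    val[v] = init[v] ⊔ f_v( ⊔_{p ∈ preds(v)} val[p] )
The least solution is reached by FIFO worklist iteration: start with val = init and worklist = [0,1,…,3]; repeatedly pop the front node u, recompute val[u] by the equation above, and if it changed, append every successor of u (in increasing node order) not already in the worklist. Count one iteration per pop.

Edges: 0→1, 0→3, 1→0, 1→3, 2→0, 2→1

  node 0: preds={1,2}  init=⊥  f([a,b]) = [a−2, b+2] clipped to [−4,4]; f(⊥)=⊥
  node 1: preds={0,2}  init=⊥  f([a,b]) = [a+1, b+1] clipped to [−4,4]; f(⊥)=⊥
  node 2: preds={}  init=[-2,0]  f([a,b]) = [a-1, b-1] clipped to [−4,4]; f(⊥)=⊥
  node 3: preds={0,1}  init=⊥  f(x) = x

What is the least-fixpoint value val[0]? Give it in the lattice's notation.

[-4,4]

Worklist (8 pops):
  #1 pop 0: in=[-2,0] → [-4,2] (was ⊥); enqueue []
  #2 pop 1: in=[-4,2] → [-3,3] (was ⊥); enqueue [0]
  #3 pop 2: in=⊥ → [-2,0] (no change)
  #4 pop 3: in=[-4,3] → [-4,3] (was ⊥); enqueue []
  #5 pop 0: in=[-3,3] → [-4,4] (was [-4,2]); enqueue [1,3]
  #6 pop 1: in=[-4,4] → [-3,4] (was [-3,3]); enqueue [0]
  #7 pop 3: in=[-4,4] → [-4,4] (was [-4,3]); enqueue []
  #8 pop 0: in=[-3,4] → [-4,4] (no change)

Fixpoint:
  val[0] = [-4,4]
  val[1] = [-3,4]
  val[2] = [-2,0]
  val[3] = [-4,4]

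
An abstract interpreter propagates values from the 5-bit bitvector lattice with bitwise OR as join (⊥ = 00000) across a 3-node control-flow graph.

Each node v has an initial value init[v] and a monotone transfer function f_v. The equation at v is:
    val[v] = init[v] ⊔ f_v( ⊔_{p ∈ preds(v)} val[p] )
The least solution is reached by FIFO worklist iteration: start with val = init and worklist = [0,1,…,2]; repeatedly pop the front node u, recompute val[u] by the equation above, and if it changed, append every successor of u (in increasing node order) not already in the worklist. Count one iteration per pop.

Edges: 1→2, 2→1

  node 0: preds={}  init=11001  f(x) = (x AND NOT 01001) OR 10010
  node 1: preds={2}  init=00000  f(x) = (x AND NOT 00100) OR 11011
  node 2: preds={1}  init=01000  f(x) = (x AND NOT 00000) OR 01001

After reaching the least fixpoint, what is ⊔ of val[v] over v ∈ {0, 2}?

Worklist (4 pops):
  #1 pop 0: in=00000 → 11011 (was 11001); enqueue []
  #2 pop 1: in=01000 → 11011 (was 00000); enqueue []
  #3 pop 2: in=11011 → 11011 (was 01000); enqueue [1]
  #4 pop 1: in=11011 → 11011 (no change)

Fixpoint:
  val[0] = 11011
  val[1] = 11011
  val[2] = 11011

11011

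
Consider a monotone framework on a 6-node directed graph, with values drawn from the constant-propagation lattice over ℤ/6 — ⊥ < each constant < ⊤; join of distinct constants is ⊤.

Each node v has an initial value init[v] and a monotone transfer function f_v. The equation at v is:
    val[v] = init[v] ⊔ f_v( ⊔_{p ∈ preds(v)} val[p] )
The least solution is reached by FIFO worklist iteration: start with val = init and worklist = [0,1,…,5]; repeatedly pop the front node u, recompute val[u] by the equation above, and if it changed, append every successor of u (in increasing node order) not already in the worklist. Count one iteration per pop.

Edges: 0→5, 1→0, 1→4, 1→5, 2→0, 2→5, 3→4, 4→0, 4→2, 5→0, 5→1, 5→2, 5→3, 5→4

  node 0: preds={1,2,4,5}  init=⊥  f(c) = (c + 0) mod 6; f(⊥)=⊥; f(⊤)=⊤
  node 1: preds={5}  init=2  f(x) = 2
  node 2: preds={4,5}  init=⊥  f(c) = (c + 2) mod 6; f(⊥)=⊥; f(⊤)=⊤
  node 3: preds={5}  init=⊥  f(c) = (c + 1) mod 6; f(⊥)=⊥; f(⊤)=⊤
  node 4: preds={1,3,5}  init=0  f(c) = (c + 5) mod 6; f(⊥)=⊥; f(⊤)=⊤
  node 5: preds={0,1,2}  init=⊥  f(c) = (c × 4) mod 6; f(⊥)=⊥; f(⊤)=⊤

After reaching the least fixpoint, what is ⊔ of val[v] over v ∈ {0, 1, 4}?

⊤

Trace (13 dequeues):
  [1] u=0 | in ⊤ | out ⊤ | prev ⊥ | push {}
  [2] u=1 | in ⊥ | out 2 | ==
  [3] u=2 | in 0 | out 2 | prev ⊥ | push {0}
  [4] u=3 | in ⊥ | out ⊥ | ==
  [5] u=4 | in 2 | out ⊤ | prev 0 | push {2}
  [6] u=5 | in ⊤ | out ⊤ | prev ⊥ | push {1,3,4}
  [7] u=0 | in ⊤ | out ⊤ | ==
  [8] u=2 | in ⊤ | out ⊤ | prev 2 | push {0,5}
  [9] u=1 | in ⊤ | out 2 | ==
  [10] u=3 | in ⊤ | out ⊤ | prev ⊥ | push {}
  [11] u=4 | in ⊤ | out ⊤ | ==
  [12] u=0 | in ⊤ | out ⊤ | ==
  [13] u=5 | in ⊤ | out ⊤ | ==

Converged values:
  [0] ⊤
  [1] 2
  [2] ⊤
  [3] ⊤
  [4] ⊤
  [5] ⊤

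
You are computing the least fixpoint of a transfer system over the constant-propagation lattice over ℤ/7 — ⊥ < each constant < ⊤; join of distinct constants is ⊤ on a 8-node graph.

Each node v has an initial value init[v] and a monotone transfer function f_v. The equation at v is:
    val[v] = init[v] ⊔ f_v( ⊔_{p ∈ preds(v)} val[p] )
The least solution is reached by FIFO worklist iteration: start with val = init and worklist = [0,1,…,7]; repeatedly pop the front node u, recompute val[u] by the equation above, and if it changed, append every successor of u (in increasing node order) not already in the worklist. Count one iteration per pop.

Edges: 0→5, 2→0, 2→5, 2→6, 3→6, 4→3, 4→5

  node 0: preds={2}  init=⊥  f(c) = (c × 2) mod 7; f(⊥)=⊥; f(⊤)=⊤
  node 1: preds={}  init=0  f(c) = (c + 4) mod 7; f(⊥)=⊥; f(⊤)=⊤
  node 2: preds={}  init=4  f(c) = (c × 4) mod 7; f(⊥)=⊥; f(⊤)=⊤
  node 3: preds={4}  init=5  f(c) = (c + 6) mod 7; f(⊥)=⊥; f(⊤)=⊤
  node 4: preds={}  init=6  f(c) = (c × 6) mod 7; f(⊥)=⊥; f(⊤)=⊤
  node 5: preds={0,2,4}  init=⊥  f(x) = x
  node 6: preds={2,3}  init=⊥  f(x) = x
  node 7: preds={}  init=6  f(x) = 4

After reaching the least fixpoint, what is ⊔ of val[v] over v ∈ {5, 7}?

⊤

Trace (8 dequeues):
  [1] u=0 | in 4 | out 1 | prev ⊥ | push {}
  [2] u=1 | in ⊥ | out 0 | ==
  [3] u=2 | in ⊥ | out 4 | ==
  [4] u=3 | in 6 | out 5 | ==
  [5] u=4 | in ⊥ | out 6 | ==
  [6] u=5 | in ⊤ | out ⊤ | prev ⊥ | push {}
  [7] u=6 | in ⊤ | out ⊤ | prev ⊥ | push {}
  [8] u=7 | in ⊥ | out ⊤ | prev 6 | push {}

Converged values:
  [0] 1
  [1] 0
  [2] 4
  [3] 5
  [4] 6
  [5] ⊤
  [6] ⊤
  [7] ⊤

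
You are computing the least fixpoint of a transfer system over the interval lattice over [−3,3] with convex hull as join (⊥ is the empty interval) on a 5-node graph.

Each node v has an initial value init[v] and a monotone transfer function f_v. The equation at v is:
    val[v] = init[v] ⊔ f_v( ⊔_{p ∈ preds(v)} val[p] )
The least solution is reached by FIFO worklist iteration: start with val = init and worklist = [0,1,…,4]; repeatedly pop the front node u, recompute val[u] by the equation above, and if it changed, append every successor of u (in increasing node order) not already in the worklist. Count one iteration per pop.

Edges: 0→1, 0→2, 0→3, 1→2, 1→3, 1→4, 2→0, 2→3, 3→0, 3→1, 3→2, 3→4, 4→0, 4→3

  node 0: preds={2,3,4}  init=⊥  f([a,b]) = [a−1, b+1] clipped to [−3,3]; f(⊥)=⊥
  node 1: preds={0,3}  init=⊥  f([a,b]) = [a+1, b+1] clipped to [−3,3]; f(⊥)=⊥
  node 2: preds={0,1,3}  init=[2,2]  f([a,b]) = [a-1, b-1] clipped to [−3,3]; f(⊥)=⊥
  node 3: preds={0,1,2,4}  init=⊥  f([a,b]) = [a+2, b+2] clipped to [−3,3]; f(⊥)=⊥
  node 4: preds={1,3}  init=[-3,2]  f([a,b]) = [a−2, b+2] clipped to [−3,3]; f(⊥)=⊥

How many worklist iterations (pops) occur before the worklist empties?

Trace (9 dequeues):
  [1] u=0 | in [-3,2] | out [-3,3] | prev ⊥ | push {}
  [2] u=1 | in [-3,3] | out [-2,3] | prev ⊥ | push {}
  [3] u=2 | in [-3,3] | out [-3,2] | prev [2,2] | push {0}
  [4] u=3 | in [-3,3] | out [-1,3] | prev ⊥ | push {1,2}
  [5] u=4 | in [-2,3] | out [-3,3] | prev [-3,2] | push {3}
  [6] u=0 | in [-3,3] | out [-3,3] | ==
  [7] u=1 | in [-3,3] | out [-2,3] | ==
  [8] u=2 | in [-3,3] | out [-3,2] | ==
  [9] u=3 | in [-3,3] | out [-1,3] | ==

Converged values:
  [0] [-3,3]
  [1] [-2,3]
  [2] [-3,2]
  [3] [-1,3]
  [4] [-3,3]

9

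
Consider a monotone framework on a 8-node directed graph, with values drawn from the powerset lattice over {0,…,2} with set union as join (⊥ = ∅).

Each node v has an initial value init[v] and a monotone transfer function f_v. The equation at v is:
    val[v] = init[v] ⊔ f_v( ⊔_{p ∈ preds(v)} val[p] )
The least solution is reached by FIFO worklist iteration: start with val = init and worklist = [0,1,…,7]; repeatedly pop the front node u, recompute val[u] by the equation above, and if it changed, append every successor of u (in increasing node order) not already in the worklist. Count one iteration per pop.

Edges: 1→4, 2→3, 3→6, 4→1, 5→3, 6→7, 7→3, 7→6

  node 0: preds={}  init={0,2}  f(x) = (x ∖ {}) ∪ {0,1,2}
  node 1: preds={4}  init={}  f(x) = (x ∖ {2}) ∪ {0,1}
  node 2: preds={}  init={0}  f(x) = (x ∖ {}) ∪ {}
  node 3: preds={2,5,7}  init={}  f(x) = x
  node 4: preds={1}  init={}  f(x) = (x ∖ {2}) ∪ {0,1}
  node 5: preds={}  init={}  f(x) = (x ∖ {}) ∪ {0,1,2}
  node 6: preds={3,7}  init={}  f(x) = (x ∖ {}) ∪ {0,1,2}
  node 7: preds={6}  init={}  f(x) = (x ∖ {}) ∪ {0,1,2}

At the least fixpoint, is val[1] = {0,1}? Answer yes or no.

Iteration log — 11 steps:
  step 1. node 0  ⊔preds={}  new={0,1,2}  old={0,2}  +wl: 
  step 2. node 1  ⊔preds={}  new={0,1}  old={}  +wl: 
  step 3. node 2  ⊔preds={}  new={0}  stable
  step 4. node 3  ⊔preds={0}  new={0}  old={}  +wl: 
  step 5. node 4  ⊔preds={0,1}  new={0,1}  old={}  +wl: 1
  step 6. node 5  ⊔preds={}  new={0,1,2}  old={}  +wl: 3
  step 7. node 6  ⊔preds={0}  new={0,1,2}  old={}  +wl: 
  step 8. node 7  ⊔preds={0,1,2}  new={0,1,2}  old={}  +wl: 6
  step 9. node 1  ⊔preds={0,1}  new={0,1}  stable
  step 10. node 3  ⊔preds={0,1,2}  new={0,1,2}  old={0}  +wl: 
  step 11. node 6  ⊔preds={0,1,2}  new={0,1,2}  stable

Least fixpoint reached:
  node 0: {0,1,2}
  node 1: {0,1}
  node 2: {0}
  node 3: {0,1,2}
  node 4: {0,1}
  node 5: {0,1,2}
  node 6: {0,1,2}
  node 7: {0,1,2}

yes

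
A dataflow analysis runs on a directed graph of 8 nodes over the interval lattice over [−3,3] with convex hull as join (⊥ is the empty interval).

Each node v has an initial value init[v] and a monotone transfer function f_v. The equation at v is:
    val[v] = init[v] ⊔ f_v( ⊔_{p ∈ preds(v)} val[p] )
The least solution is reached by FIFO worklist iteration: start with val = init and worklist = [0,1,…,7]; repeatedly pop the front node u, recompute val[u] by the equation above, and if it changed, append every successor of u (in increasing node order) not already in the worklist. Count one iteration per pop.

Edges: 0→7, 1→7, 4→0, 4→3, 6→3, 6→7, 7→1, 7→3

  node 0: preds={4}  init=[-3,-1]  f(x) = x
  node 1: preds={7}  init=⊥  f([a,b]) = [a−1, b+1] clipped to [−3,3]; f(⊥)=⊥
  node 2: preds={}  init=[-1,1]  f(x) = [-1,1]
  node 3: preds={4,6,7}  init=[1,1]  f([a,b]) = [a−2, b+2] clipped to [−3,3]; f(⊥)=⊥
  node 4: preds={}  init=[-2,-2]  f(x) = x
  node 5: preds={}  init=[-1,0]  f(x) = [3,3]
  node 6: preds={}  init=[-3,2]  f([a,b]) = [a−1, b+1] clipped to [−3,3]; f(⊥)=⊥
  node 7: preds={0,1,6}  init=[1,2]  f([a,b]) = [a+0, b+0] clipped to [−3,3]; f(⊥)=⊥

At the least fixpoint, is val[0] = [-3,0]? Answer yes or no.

no

Iteration log — 11 steps:
  step 1. node 0  ⊔preds=[-2,-2]  new=[-3,-1]  stable
  step 2. node 1  ⊔preds=[1,2]  new=[0,3]  old=⊥  +wl: 
  step 3. node 2  ⊔preds=⊥  new=[-1,1]  stable
  step 4. node 3  ⊔preds=[-3,2]  new=[-3,3]  old=[1,1]  +wl: 
  step 5. node 4  ⊔preds=⊥  new=[-2,-2]  stable
  step 6. node 5  ⊔preds=⊥  new=[-1,3]  old=[-1,0]  +wl: 
  step 7. node 6  ⊔preds=⊥  new=[-3,2]  stable
  step 8. node 7  ⊔preds=[-3,3]  new=[-3,3]  old=[1,2]  +wl: 1,3
  step 9. node 1  ⊔preds=[-3,3]  new=[-3,3]  old=[0,3]  +wl: 7
  step 10. node 3  ⊔preds=[-3,3]  new=[-3,3]  stable
  step 11. node 7  ⊔preds=[-3,3]  new=[-3,3]  stable

Least fixpoint reached:
  node 0: [-3,-1]
  node 1: [-3,3]
  node 2: [-1,1]
  node 3: [-3,3]
  node 4: [-2,-2]
  node 5: [-1,3]
  node 6: [-3,2]
  node 7: [-3,3]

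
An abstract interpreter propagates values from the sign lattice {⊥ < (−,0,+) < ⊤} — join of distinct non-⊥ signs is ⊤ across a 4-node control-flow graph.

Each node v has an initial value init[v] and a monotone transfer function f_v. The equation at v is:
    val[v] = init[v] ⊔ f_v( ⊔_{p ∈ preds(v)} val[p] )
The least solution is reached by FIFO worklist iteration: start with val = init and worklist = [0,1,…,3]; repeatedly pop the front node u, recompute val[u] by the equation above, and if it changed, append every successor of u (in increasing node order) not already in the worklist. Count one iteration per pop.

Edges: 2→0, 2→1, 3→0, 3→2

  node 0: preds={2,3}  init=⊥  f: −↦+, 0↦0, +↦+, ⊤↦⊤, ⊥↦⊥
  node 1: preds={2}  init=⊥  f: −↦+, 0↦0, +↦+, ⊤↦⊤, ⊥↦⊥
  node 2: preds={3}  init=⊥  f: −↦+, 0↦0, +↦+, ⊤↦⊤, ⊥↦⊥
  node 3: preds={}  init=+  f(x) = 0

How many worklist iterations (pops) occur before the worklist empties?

Iteration log — 9 steps:
  step 1. node 0  ⊔preds=+  new=+  old=⊥  +wl: 
  step 2. node 1  ⊔preds=⊥  new=⊥  stable
  step 3. node 2  ⊔preds=+  new=+  old=⊥  +wl: 0,1
  step 4. node 3  ⊔preds=⊥  new=⊤  old=+  +wl: 2
  step 5. node 0  ⊔preds=⊤  new=⊤  old=+  +wl: 
  step 6. node 1  ⊔preds=+  new=+  old=⊥  +wl: 
  step 7. node 2  ⊔preds=⊤  new=⊤  old=+  +wl: 0,1
  step 8. node 0  ⊔preds=⊤  new=⊤  stable
  step 9. node 1  ⊔preds=⊤  new=⊤  old=+  +wl: 

Least fixpoint reached:
  node 0: ⊤
  node 1: ⊤
  node 2: ⊤
  node 3: ⊤

9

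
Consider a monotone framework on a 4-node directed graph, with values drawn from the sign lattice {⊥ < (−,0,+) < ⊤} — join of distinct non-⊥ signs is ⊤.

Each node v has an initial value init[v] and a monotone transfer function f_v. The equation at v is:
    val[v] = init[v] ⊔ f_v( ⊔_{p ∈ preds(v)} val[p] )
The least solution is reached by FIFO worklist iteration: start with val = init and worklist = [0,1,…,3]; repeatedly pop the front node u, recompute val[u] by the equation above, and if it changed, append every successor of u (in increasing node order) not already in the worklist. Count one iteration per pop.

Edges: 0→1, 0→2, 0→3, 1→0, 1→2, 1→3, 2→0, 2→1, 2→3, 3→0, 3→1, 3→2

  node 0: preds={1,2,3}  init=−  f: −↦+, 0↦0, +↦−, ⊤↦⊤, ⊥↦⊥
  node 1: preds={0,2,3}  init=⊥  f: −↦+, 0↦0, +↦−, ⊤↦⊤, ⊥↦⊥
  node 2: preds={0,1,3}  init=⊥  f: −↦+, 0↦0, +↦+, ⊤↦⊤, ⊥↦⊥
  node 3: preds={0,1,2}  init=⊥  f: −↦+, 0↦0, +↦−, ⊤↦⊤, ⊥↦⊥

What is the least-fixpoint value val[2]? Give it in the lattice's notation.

⊤

Worklist (9 pops):
  #1 pop 0: in=⊥ → − (no change)
  #2 pop 1: in=− → + (was ⊥); enqueue [0]
  #3 pop 2: in=⊤ → ⊤ (was ⊥); enqueue [1]
  #4 pop 3: in=⊤ → ⊤ (was ⊥); enqueue [2]
  #5 pop 0: in=⊤ → ⊤ (was −); enqueue [3]
  #6 pop 1: in=⊤ → ⊤ (was +); enqueue [0]
  #7 pop 2: in=⊤ → ⊤ (no change)
  #8 pop 3: in=⊤ → ⊤ (no change)
  #9 pop 0: in=⊤ → ⊤ (no change)

Fixpoint:
  val[0] = ⊤
  val[1] = ⊤
  val[2] = ⊤
  val[3] = ⊤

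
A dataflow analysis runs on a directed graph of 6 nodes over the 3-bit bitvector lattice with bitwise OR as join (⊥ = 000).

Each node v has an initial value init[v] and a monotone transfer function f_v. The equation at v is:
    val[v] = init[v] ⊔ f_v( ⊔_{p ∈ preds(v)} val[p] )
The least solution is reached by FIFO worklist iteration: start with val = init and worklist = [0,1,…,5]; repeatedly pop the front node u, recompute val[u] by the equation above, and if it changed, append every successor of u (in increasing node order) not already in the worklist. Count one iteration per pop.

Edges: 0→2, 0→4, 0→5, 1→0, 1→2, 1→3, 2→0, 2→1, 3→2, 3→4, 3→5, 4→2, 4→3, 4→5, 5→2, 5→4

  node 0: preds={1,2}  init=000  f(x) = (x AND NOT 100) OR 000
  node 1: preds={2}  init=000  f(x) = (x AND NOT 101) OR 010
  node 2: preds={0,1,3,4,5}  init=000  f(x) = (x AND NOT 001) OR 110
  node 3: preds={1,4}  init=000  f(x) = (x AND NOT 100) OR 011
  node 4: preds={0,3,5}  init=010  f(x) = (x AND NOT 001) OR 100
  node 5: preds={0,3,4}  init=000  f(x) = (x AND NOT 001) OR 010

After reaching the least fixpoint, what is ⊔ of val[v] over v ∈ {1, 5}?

Worklist (12 pops):
  #1 pop 0: in=000 → 000 (no change)
  #2 pop 1: in=000 → 010 (was 000); enqueue [0]
  #3 pop 2: in=010 → 110 (was 000); enqueue [1]
  #4 pop 3: in=010 → 011 (was 000); enqueue [2]
  #5 pop 4: in=011 → 110 (was 010); enqueue [3]
  #6 pop 5: in=111 → 110 (was 000); enqueue [4]
  #7 pop 0: in=110 → 010 (was 000); enqueue [5]
  #8 pop 1: in=110 → 010 (no change)
  #9 pop 2: in=111 → 110 (no change)
  #10 pop 3: in=110 → 011 (no change)
  #11 pop 4: in=111 → 110 (no change)
  #12 pop 5: in=111 → 110 (no change)

Fixpoint:
  val[0] = 010
  val[1] = 010
  val[2] = 110
  val[3] = 011
  val[4] = 110
  val[5] = 110

110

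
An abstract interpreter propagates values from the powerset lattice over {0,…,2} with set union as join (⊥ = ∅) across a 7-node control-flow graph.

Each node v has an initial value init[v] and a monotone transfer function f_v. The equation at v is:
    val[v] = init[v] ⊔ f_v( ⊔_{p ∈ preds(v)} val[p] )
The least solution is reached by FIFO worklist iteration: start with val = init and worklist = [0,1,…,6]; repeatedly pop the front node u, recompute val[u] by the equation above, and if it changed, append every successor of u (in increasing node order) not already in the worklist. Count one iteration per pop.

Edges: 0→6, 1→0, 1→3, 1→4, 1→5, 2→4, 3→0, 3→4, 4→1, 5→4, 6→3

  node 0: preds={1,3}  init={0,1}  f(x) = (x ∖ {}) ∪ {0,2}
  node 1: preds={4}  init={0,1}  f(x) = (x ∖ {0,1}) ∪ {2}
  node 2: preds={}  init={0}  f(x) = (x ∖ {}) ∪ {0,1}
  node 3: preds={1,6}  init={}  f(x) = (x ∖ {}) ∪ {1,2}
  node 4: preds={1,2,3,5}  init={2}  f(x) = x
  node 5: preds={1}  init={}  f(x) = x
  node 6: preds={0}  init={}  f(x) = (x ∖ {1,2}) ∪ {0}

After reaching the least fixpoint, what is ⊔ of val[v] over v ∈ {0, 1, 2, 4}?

Trace (11 dequeues):
  [1] u=0 | in {0,1} | out {0,1,2} | prev {0,1} | push {}
  [2] u=1 | in {2} | out {0,1,2} | prev {0,1} | push {0}
  [3] u=2 | in {} | out {0,1} | prev {0} | push {}
  [4] u=3 | in {0,1,2} | out {0,1,2} | prev {} | push {}
  [5] u=4 | in {0,1,2} | out {0,1,2} | prev {2} | push {1}
  [6] u=5 | in {0,1,2} | out {0,1,2} | prev {} | push {4}
  [7] u=6 | in {0,1,2} | out {0} | prev {} | push {3}
  [8] u=0 | in {0,1,2} | out {0,1,2} | ==
  [9] u=1 | in {0,1,2} | out {0,1,2} | ==
  [10] u=4 | in {0,1,2} | out {0,1,2} | ==
  [11] u=3 | in {0,1,2} | out {0,1,2} | ==

Converged values:
  [0] {0,1,2}
  [1] {0,1,2}
  [2] {0,1}
  [3] {0,1,2}
  [4] {0,1,2}
  [5] {0,1,2}
  [6] {0}

{0,1,2}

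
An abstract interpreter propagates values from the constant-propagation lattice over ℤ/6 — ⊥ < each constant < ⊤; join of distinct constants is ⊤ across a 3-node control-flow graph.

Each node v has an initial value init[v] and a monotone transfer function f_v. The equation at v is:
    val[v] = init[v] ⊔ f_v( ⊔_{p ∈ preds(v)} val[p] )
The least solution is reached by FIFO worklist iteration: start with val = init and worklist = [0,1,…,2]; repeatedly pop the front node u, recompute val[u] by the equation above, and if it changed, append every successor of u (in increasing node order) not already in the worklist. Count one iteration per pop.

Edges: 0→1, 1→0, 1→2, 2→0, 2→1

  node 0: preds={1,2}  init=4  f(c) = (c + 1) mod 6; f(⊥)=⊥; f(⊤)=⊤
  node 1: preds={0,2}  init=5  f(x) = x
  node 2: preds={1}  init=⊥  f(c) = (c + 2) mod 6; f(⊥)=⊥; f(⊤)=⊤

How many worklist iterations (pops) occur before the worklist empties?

Iteration log — 5 steps:
  step 1. node 0  ⊔preds=5  new=⊤  old=4  +wl: 
  step 2. node 1  ⊔preds=⊤  new=⊤  old=5  +wl: 0
  step 3. node 2  ⊔preds=⊤  new=⊤  old=⊥  +wl: 1
  step 4. node 0  ⊔preds=⊤  new=⊤  stable
  step 5. node 1  ⊔preds=⊤  new=⊤  stable

Least fixpoint reached:
  node 0: ⊤
  node 1: ⊤
  node 2: ⊤

5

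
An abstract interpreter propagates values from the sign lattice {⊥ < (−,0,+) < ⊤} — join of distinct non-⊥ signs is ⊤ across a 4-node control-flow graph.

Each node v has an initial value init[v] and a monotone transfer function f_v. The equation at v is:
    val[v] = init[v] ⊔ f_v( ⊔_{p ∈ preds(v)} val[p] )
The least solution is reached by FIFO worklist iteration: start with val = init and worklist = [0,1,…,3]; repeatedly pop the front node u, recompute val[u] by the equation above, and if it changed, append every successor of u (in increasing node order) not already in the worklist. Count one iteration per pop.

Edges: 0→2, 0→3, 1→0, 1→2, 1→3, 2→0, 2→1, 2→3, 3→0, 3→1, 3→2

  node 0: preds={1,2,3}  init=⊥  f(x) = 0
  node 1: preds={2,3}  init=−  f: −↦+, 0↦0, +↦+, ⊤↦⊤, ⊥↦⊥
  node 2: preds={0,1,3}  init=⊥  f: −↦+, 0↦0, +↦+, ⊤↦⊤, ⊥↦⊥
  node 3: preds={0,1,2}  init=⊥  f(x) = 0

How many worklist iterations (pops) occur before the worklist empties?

9

Worklist (9 pops):
  #1 pop 0: in=− → 0 (was ⊥); enqueue []
  #2 pop 1: in=⊥ → − (no change)
  #3 pop 2: in=⊤ → ⊤ (was ⊥); enqueue [0,1]
  #4 pop 3: in=⊤ → 0 (was ⊥); enqueue [2]
  #5 pop 0: in=⊤ → 0 (no change)
  #6 pop 1: in=⊤ → ⊤ (was −); enqueue [0,3]
  #7 pop 2: in=⊤ → ⊤ (no change)
  #8 pop 0: in=⊤ → 0 (no change)
  #9 pop 3: in=⊤ → 0 (no change)

Fixpoint:
  val[0] = 0
  val[1] = ⊤
  val[2] = ⊤
  val[3] = 0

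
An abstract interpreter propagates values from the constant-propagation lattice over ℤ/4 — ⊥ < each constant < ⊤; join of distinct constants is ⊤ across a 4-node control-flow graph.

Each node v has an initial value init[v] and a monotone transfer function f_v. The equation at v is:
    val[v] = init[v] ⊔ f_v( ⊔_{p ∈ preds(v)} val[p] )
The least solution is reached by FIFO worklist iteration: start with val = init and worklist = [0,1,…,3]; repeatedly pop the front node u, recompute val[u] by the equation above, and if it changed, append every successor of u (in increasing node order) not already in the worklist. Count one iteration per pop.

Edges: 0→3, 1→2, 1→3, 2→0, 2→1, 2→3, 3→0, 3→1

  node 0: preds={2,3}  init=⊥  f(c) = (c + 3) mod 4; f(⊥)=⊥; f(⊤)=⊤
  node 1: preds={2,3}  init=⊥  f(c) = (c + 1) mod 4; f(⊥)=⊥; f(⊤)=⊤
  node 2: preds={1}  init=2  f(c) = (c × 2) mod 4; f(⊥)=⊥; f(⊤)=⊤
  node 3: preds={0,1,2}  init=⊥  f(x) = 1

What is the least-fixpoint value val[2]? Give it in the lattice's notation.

Trace (11 dequeues):
  [1] u=0 | in 2 | out 1 | prev ⊥ | push {}
  [2] u=1 | in 2 | out 3 | prev ⊥ | push {}
  [3] u=2 | in 3 | out 2 | ==
  [4] u=3 | in ⊤ | out 1 | prev ⊥ | push {0,1}
  [5] u=0 | in ⊤ | out ⊤ | prev 1 | push {3}
  [6] u=1 | in ⊤ | out ⊤ | prev 3 | push {2}
  [7] u=3 | in ⊤ | out 1 | ==
  [8] u=2 | in ⊤ | out ⊤ | prev 2 | push {0,1,3}
  [9] u=0 | in ⊤ | out ⊤ | ==
  [10] u=1 | in ⊤ | out ⊤ | ==
  [11] u=3 | in ⊤ | out 1 | ==

Converged values:
  [0] ⊤
  [1] ⊤
  [2] ⊤
  [3] 1

⊤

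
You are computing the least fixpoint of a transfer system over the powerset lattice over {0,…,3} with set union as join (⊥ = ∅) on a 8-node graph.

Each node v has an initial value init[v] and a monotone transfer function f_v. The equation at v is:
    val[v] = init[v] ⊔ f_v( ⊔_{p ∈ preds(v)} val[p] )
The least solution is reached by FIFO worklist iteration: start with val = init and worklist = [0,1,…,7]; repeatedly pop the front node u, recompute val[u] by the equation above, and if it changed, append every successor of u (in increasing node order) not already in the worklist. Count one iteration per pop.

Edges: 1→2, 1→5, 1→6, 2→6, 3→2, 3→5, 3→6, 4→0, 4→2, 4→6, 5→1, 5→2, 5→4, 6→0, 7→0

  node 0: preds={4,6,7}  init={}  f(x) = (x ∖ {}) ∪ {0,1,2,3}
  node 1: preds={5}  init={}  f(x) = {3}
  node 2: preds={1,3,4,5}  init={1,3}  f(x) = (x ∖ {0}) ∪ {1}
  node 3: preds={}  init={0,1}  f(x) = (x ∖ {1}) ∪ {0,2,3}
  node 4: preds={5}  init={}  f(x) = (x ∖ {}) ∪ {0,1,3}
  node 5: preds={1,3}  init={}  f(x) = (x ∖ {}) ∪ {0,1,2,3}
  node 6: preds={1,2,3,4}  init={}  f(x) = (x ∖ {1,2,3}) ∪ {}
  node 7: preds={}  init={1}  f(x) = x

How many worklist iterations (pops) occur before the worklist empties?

15

Worklist (15 pops):
  #1 pop 0: in={1} → {0,1,2,3} (was {}); enqueue []
  #2 pop 1: in={} → {3} (was {}); enqueue []
  #3 pop 2: in={0,1,3} → {1,3} (no change)
  #4 pop 3: in={} → {0,1,2,3} (was {0,1}); enqueue [2]
  #5 pop 4: in={} → {0,1,3} (was {}); enqueue [0]
  #6 pop 5: in={0,1,2,3} → {0,1,2,3} (was {}); enqueue [1,4]
  #7 pop 6: in={0,1,2,3} → {0} (was {}); enqueue []
  #8 pop 7: in={} → {1} (no change)
  #9 pop 2: in={0,1,2,3} → {1,2,3} (was {1,3}); enqueue [6]
  #10 pop 0: in={0,1,3} → {0,1,2,3} (no change)
  #11 pop 1: in={0,1,2,3} → {3} (no change)
  #12 pop 4: in={0,1,2,3} → {0,1,2,3} (was {0,1,3}); enqueue [0,2]
  #13 pop 6: in={0,1,2,3} → {0} (no change)
  #14 pop 0: in={0,1,2,3} → {0,1,2,3} (no change)
  #15 pop 2: in={0,1,2,3} → {1,2,3} (no change)

Fixpoint:
  val[0] = {0,1,2,3}
  val[1] = {3}
  val[2] = {1,2,3}
  val[3] = {0,1,2,3}
  val[4] = {0,1,2,3}
  val[5] = {0,1,2,3}
  val[6] = {0}
  val[7] = {1}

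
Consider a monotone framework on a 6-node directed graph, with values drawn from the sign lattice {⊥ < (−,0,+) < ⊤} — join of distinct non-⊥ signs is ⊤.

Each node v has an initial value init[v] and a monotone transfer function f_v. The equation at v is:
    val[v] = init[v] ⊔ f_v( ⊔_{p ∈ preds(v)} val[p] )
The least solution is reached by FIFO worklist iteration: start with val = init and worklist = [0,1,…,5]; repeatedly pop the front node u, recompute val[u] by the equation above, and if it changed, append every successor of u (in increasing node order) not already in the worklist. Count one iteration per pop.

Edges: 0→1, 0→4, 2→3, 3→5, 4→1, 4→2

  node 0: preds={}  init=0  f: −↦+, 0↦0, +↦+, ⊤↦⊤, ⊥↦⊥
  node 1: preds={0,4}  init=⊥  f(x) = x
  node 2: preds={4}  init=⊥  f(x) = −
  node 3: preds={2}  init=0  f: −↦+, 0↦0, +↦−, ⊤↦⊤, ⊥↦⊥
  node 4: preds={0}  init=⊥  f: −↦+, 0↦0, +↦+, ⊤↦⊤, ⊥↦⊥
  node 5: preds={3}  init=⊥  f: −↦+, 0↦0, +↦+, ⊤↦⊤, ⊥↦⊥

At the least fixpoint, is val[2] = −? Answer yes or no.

Iteration log — 8 steps:
  step 1. node 0  ⊔preds=⊥  new=0  stable
  step 2. node 1  ⊔preds=0  new=0  old=⊥  +wl: 
  step 3. node 2  ⊔preds=⊥  new=−  old=⊥  +wl: 
  step 4. node 3  ⊔preds=−  new=⊤  old=0  +wl: 
  step 5. node 4  ⊔preds=0  new=0  old=⊥  +wl: 1,2
  step 6. node 5  ⊔preds=⊤  new=⊤  old=⊥  +wl: 
  step 7. node 1  ⊔preds=0  new=0  stable
  step 8. node 2  ⊔preds=0  new=−  stable

Least fixpoint reached:
  node 0: 0
  node 1: 0
  node 2: −
  node 3: ⊤
  node 4: 0
  node 5: ⊤

yes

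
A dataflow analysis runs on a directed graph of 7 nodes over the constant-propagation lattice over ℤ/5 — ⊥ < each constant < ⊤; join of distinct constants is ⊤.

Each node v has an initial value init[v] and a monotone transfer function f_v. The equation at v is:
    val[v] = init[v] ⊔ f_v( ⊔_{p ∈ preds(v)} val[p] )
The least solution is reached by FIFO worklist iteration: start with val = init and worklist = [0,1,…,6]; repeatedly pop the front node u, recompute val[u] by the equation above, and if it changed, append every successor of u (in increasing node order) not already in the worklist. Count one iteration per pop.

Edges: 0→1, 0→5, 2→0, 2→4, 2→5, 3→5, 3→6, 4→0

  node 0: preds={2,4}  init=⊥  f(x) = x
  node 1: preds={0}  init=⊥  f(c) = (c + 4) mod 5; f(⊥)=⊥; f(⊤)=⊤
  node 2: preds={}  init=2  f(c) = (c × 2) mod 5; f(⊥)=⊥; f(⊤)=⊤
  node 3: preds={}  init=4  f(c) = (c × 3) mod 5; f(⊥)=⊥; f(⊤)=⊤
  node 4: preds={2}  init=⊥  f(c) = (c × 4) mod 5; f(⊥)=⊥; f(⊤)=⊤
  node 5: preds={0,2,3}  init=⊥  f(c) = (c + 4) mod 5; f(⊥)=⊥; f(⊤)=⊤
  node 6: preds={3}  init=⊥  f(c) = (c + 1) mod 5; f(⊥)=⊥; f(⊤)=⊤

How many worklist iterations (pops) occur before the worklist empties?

10

Trace (10 dequeues):
  [1] u=0 | in 2 | out 2 | prev ⊥ | push {}
  [2] u=1 | in 2 | out 1 | prev ⊥ | push {}
  [3] u=2 | in ⊥ | out 2 | ==
  [4] u=3 | in ⊥ | out 4 | ==
  [5] u=4 | in 2 | out 3 | prev ⊥ | push {0}
  [6] u=5 | in ⊤ | out ⊤ | prev ⊥ | push {}
  [7] u=6 | in 4 | out 0 | prev ⊥ | push {}
  [8] u=0 | in ⊤ | out ⊤ | prev 2 | push {1,5}
  [9] u=1 | in ⊤ | out ⊤ | prev 1 | push {}
  [10] u=5 | in ⊤ | out ⊤ | ==

Converged values:
  [0] ⊤
  [1] ⊤
  [2] 2
  [3] 4
  [4] 3
  [5] ⊤
  [6] 0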